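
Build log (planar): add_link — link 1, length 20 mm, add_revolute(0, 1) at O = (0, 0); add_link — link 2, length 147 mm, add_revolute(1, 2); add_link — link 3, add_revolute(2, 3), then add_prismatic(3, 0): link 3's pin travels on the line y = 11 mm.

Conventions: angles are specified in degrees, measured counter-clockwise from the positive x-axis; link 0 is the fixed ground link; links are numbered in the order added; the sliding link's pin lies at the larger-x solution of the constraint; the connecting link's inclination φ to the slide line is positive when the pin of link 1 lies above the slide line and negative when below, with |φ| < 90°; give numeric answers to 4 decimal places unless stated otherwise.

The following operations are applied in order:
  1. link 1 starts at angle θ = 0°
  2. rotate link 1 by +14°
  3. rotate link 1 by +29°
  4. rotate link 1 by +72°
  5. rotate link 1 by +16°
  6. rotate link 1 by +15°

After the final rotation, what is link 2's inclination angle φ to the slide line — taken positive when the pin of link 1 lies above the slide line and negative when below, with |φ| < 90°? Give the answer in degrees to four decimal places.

geometry: r = 20 mm, L = 147 mm, e = 11 mm; θ starts at 0°
rotate link 1 by +14°: θ ← 0° +14° = 14°
rotate link 1 by +29°: θ ← 14° +29° = 43°
rotate link 1 by +72°: θ ← 43° +72° = 115°
rotate link 1 by +16°: θ ← 115° +16° = 131°
rotate link 1 by +15°: θ ← 131° +15° = 146°
h = r sin θ − e = 11.183858 − 11 = 0.183858
sin φ = h / L = 0.183858 / 147 = 0.00125074
φ = arcsin(0.00125074) = 0.071662°

0.0717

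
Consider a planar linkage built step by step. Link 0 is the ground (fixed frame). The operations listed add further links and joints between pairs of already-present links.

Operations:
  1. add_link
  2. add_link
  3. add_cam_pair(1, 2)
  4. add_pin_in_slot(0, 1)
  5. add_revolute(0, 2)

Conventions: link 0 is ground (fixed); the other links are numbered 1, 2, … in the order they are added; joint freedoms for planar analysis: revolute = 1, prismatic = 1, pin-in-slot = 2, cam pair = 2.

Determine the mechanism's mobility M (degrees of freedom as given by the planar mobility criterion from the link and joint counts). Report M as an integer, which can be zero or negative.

link 0 = ground. State L|J1|J2 = 1|0|0
+link1  2|0|0
+link2  3|0|0
C(1,2) f=2→J2  3|0|1
PS(0,1) f=2→J2  3|0|2
R(0,2) f=1→J1  3|1|2
M = 3(3−1)−2·1−2 = 6−2−2 = 2

M = 2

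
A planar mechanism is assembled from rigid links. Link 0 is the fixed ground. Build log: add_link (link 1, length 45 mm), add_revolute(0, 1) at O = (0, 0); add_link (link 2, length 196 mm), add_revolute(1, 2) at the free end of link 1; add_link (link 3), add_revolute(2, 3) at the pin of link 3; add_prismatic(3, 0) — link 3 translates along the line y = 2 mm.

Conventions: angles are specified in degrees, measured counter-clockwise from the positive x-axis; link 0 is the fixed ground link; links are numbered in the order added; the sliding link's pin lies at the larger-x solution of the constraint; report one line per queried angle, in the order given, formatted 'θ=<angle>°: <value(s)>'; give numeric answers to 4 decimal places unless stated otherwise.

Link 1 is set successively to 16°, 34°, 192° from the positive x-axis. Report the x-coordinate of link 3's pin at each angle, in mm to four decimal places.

geometry: r = 45 mm, L = 196 mm, e = 2 mm
θ=16°: crank pin P = (r cos θ, r sin θ) = (43.256776, 12.403681)
θ=16°: h = r sin θ − e = 12.403681 − 2 = 10.403681
θ=16°: x = r cos θ + √(L² − h²) = 43.256776 + 195.723692 = 238.980468
θ=34°: crank pin P = (r cos θ, r sin θ) = (37.306691, 25.163681)
θ=34°: h = r sin θ − e = 25.163681 − 2 = 23.163681
θ=34°: x = r cos θ + √(L² − h²) = 37.306691 + 194.626421 = 231.933112
θ=192°: crank pin P = (r cos θ, r sin θ) = (-44.016642, -9.356026)
θ=192°: h = r sin θ − e = -9.356026 − 2 = -11.356026
θ=192°: x = r cos θ + √(L² − h²) = -44.016642 + 195.670746 = 151.654104

θ=16°: 238.9805
θ=34°: 231.9331
θ=192°: 151.6541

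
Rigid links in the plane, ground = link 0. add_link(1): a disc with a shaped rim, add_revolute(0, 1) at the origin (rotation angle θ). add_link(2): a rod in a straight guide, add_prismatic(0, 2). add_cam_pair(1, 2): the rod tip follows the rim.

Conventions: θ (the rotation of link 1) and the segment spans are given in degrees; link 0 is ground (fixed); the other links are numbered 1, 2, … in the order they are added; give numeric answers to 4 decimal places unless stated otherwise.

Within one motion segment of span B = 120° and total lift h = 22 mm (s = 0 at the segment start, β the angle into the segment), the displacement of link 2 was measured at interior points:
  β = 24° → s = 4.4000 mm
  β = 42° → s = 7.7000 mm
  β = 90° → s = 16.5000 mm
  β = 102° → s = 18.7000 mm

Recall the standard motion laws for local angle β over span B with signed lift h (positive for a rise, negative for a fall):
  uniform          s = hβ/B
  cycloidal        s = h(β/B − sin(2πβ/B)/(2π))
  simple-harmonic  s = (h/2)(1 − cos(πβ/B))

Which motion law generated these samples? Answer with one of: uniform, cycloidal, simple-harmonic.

candidates at β/B = r: uniform s = h·r (linear in β); cycloidal s = h·(r − sin(2πr)/(2π)); simple-harmonic s = (h/2)(1 − cos(πr))
β=24°: printed 4.4000 | uniform 4.4000, cycloidal 1.0700, simple-harmonic 2.1008
β=42°: printed 7.7000 | uniform 7.7000, cycloidal 4.8673, simple-harmonic 6.0061
β=90°: printed 16.5000 | uniform 16.5000, cycloidal 20.0014, simple-harmonic 18.7782
β=102°: printed 18.7000 | uniform 18.7000, cycloidal 21.5327, simple-harmonic 20.8011
only one law matches every sample → uniform

uniform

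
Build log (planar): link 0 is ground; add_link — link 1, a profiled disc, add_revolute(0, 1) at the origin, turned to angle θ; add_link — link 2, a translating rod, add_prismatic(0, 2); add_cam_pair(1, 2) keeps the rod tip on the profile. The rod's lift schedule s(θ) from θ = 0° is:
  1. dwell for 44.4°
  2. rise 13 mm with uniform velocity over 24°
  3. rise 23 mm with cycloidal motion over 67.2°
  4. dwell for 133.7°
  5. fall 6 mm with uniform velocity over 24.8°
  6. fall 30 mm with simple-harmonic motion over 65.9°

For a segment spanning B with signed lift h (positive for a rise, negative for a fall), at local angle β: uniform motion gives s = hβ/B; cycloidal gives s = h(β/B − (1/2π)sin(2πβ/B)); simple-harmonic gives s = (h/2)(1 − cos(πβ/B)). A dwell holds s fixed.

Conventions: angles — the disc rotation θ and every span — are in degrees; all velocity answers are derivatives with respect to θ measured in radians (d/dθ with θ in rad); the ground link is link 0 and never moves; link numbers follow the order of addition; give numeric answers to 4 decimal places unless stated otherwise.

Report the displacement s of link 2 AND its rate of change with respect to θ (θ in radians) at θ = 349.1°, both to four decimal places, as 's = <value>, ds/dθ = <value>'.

seg 1 [0°–44.4°] dwell: s stays 0.0000
seg 2 [44.4°–68.4°] uniform, h=13: full span → s += 13 → s = 13.0000
seg 3 [68.4°–135.6°] cycloidal, h=23: full span → s += 23 → s = 36.0000
seg 4 [135.6°–269.3°] dwell: s stays 36.0000
seg 5 [269.3°–294.1°] uniform, h=-6: full span → s += -6 → s = 30.0000
seg 6 [294.1°–360°] simple-harmonic, h=-30: θ=349.1° here. β=55, B=65.9. -30/2·(1 − cos(π·0.8346)) = -28.0201 → s = 1.9799
velocity in seg [294.1°–360°] (simple-harmonic), θ in radians: β = 55° = 0.9599 rad, B = 65.9° = 1.1502 rad; ds/dθ = (πh/(2B)) sin(πβ/B) = (π·(-30)/(2·1.1502)) sin(π·0.8346) = -20.344464 mm/rad

s = 1.9799, ds/dθ = -20.3445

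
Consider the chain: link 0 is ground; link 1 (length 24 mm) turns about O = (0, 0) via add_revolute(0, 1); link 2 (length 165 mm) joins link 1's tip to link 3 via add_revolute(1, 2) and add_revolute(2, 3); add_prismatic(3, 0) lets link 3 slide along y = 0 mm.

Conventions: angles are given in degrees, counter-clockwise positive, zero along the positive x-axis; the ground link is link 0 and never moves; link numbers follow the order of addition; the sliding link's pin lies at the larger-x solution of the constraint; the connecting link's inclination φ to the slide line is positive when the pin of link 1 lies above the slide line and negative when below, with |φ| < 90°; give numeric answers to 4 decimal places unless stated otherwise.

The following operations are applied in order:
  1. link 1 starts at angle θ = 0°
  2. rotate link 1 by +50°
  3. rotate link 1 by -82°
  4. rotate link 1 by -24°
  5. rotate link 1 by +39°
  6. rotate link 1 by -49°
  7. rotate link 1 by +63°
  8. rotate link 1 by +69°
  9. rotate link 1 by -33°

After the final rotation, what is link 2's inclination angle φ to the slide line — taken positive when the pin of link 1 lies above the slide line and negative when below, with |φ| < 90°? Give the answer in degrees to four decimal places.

geometry: r = 24 mm, L = 165 mm, e = 0 mm; θ starts at 0°
rotate link 1 by +50°: θ ← 0° +50° = 50°
rotate link 1 by -82°: θ ← 50° -82° = -32°
rotate link 1 by -24°: θ ← -32° -24° = -56°
rotate link 1 by +39°: θ ← -56° +39° = -17°
rotate link 1 by -49°: θ ← -17° -49° = -66°
rotate link 1 by +63°: θ ← -66° +63° = -3°
rotate link 1 by +69°: θ ← -3° +69° = 66°
rotate link 1 by -33°: θ ← 66° -33° = 33°
h = r sin θ − e = 13.071337 − 0 = 13.071337
sin φ = h / L = 13.071337 / 165 = 0.07922022
φ = arcsin(0.07922022) = 4.543746°

4.5437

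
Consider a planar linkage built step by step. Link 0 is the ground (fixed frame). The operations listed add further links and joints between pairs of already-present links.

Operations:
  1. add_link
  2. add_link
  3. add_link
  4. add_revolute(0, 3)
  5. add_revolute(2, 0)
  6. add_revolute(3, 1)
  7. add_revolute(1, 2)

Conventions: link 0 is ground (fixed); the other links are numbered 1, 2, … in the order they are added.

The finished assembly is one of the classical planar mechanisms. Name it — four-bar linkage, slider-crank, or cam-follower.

links: 4 (incl. ground); joints: 4 revolute, 0 prismatic, 0 higher (cam) pair, forming one closed loop
4 links in a single 4R loop → four-bar linkage

four-bar linkage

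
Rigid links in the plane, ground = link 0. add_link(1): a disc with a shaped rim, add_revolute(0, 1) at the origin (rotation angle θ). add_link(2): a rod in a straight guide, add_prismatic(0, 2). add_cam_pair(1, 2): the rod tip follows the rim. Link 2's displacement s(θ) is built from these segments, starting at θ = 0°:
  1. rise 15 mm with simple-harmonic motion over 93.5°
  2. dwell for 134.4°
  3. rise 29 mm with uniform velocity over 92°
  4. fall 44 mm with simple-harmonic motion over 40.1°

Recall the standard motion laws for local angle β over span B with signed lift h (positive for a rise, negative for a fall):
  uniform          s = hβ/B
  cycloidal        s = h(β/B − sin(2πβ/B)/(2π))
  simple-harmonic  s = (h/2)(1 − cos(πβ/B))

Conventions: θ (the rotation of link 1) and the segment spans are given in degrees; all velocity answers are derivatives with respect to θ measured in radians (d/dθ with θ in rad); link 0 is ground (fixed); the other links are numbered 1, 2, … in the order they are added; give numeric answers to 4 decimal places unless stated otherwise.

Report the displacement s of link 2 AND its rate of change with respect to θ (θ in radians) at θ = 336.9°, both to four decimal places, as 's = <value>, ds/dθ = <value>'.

segment 1 (0° to 93.5°, simple-harmonic, h = 15) is passed completely: s = 0.0000 + (15) = 15.0000
segment 2 (93.5° to 227.9°, dwell): s unchanged at 15.0000
segment 3 (227.9° to 319.9°, uniform, h = 29) is passed completely: s = 15.0000 + (29) = 44.0000
θ = 336.9° falls in segment 4 (319.9° to 360°, simple-harmonic, h = -44): β = 336.9 − 319.9 = 17°, B = 40.1°; Δs = -44/2·(1 − cos(π·0.4239)) = -16.7930; s = 44.0000 − 16.7930 = 27.2070
velocity in seg [319.9°–360°] (simple-harmonic), θ in radians: β = 17° = 0.2967 rad, B = 40.1° = 0.6999 rad; ds/dθ = (πh/(2B)) sin(πβ/B) = (π·(-44)/(2·0.6999)) sin(π·0.4239) = -95.947269 mm/rad

s = 27.2070, ds/dθ = -95.9473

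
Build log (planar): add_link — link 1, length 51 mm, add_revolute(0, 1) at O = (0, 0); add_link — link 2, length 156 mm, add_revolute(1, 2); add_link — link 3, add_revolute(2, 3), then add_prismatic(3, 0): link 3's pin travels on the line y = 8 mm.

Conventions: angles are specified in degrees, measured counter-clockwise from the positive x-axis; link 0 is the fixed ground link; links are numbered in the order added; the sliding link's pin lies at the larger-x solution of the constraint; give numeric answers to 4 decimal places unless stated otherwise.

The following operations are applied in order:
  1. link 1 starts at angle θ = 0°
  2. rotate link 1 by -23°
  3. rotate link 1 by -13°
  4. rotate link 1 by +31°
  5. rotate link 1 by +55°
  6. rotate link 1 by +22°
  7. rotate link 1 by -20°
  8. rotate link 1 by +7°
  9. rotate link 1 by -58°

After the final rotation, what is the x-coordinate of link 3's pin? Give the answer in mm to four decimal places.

geometry: r = 51 mm, L = 156 mm, e = 8 mm; θ starts at 0°
rotate link 1 by -23°: θ ← 0° -23° = -23°
rotate link 1 by -13°: θ ← -23° -13° = -36°
rotate link 1 by +31°: θ ← -36° +31° = -5°
rotate link 1 by +55°: θ ← -5° +55° = 50°
rotate link 1 by +22°: θ ← 50° +22° = 72°
rotate link 1 by -20°: θ ← 72° -20° = 52°
rotate link 1 by +7°: θ ← 52° +7° = 59°
rotate link 1 by -58°: θ ← 59° -58° = 1°
crank pin P = (r cos θ, r sin θ) = (50.992232, 0.890073)
h = r sin θ − e = 0.890073 − 8 = -7.109927
x = r cos θ + √(L² − h²) = 50.992232 + 155.837893 = 206.830126

206.8301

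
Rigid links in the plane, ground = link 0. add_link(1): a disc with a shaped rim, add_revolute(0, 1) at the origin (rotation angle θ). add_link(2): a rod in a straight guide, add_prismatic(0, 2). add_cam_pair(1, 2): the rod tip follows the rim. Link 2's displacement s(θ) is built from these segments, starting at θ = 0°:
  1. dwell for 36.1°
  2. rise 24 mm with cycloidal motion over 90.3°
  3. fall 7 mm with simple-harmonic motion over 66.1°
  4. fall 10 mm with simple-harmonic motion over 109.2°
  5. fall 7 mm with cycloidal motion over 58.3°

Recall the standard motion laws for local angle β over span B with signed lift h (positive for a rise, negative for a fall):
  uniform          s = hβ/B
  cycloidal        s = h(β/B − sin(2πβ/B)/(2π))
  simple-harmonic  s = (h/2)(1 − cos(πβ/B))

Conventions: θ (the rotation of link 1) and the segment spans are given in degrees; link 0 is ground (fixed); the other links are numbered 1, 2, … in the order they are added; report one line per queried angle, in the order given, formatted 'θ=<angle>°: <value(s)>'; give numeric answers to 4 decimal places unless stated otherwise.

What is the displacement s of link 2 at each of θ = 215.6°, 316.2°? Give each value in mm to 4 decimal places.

segment 1 (0° to 36.1°, dwell): s unchanged at 0.0000
segment 2 (36.1° to 126.4°, cycloidal, h = 24) is passed completely: s = 0.0000 + (24) = 24.0000
segment 3 (126.4° to 192.5°, simple-harmonic, h = -7) is passed completely: s = 24.0000 + (-7) = 17.0000
θ = 215.6° falls in segment 4 (192.5° to 301.7°, simple-harmonic, h = -10): β = 215.6 − 192.5 = 23.1°, B = 109.2°; Δs = -10/2·(1 − cos(π·0.2115)) = -1.0641; s = 17.0000 − 1.0641 = 15.9359
segment 4 (192.5° to 301.7°, simple-harmonic, h = -10) is passed completely: s = 17.0000 + (-10) = 7.0000
θ = 316.2° falls in segment 5 (301.7° to 360°, cycloidal, h = -7): β = 316.2 − 301.7 = 14.5°, B = 58.3°; Δs = -7·(0.2487 − sin(2π·0.2487)/(2π)) = -0.6269; s = 7.0000 − 0.6269 = 6.3731

θ=215.6°: 15.9359
θ=316.2°: 6.3731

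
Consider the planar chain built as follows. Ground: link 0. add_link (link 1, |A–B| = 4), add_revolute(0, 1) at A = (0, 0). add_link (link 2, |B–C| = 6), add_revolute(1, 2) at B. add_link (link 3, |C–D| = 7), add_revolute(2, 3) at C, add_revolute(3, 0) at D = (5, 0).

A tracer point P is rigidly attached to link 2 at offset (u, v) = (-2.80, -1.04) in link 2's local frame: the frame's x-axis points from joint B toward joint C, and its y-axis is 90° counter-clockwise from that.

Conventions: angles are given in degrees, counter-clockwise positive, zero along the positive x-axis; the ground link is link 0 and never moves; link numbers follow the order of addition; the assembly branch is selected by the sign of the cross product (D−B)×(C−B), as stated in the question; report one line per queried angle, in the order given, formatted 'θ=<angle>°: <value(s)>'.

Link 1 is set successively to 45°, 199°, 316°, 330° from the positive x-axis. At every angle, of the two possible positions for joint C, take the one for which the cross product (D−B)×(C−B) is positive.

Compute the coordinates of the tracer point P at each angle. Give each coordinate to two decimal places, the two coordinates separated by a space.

A=(0,0), D=(5.00,0)
θ=45°: B = A + 4.00·(cos45°, sin45°) = (2.8284, 2.8284)
θ=45°: |BD| = 3.5659
θ=45°: circle(B,6.00) ∩ circle(D,7.00): a=-0.0399, h=5.9999
θ=45°:   candidates: C₊=(7.5632,6.5138) cross=21.395; C₋=(-1.9549,-0.7938) cross=-21.395
θ=45°:   branch + wants cross > 0 → take C=(7.5632,6.5138) (cross=21.395)
θ=45°: ex = (C−B)/|BC| = (0.7891,0.6142); ey = (-0.6142,0.7891)
θ=45°: P = B + -2.80·ex + -1.04·ey = (1.2577,0.2879)
θ=199°: B = A + 4.00·(cos199°, sin199°) = (-3.7821, -1.3023)
θ=199°: |BD| = 8.8781
θ=199°: circle(B,6.00) ∩ circle(D,7.00): a=3.7069, h=4.7179
θ=199°:   candidates: C₊=(-0.8073,3.9084) cross=41.886; C₋=(0.5768,-5.4254) cross=-41.886
θ=199°:   branch + wants cross > 0 → take C=(-0.8073,3.9084) (cross=41.886)
θ=199°: ex = (C−B)/|BC| = (0.4958,0.8684); ey = (-0.8684,0.4958)
θ=199°: P = B + -2.80·ex + -1.04·ey = (-4.2671,-4.2495)
θ=316°: B = A + 4.00·(cos316°, sin316°) = (2.8774, -2.7786)
θ=316°: |BD| = 3.4966
θ=316°: circle(B,6.00) ∩ circle(D,7.00): a=-0.1106, h=5.9990
θ=316°:   candidates: C₊=(-1.9569,0.7752) cross=20.976; C₋=(7.5774,-6.5082) cross=-20.976
θ=316°:   branch + wants cross > 0 → take C=(-1.9569,0.7752) (cross=20.976)
θ=316°: ex = (C−B)/|BC| = (-0.8057,0.5923); ey = (-0.5923,-0.8057)
θ=316°: P = B + -2.80·ex + -1.04·ey = (5.7494,-3.5991)
θ=330°: B = A + 4.00·(cos330°, sin330°) = (3.4641, -2.0000)
θ=330°: |BD| = 2.5217
θ=330°: circle(B,6.00) ∩ circle(D,7.00): a=-1.3168, h=5.8537
θ=330°:   candidates: C₊=(-1.9806,0.5210) cross=14.761; C₋=(7.3048,-6.6097) cross=-14.761
θ=330°:   branch + wants cross > 0 → take C=(-1.9806,0.5210) (cross=14.761)
θ=330°: ex = (C−B)/|BC| = (-0.9074,0.4202); ey = (-0.4202,-0.9074)
θ=330°: P = B + -2.80·ex + -1.04·ey = (6.4419,-2.2327)

θ=45°: 1.26 0.29
θ=199°: -4.27 -4.25
θ=316°: 5.75 -3.60
θ=330°: 6.44 -2.23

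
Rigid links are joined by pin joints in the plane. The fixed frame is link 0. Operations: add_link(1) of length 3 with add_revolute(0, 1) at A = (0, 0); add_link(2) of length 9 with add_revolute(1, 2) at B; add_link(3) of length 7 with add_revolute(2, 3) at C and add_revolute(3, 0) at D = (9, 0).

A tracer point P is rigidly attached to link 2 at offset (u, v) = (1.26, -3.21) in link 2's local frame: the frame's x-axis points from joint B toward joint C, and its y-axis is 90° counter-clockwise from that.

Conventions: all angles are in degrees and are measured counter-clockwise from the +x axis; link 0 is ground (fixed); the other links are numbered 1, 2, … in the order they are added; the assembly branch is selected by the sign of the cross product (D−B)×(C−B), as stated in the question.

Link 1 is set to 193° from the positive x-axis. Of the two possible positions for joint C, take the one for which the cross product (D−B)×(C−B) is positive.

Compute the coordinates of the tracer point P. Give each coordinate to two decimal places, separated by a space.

A=(0,0), D=(9.00,0)
B = A + 3.00·(cos193°, sin193°) = (-2.9231, -0.6749)
|BD| = 11.9422
circle(B,9.00) ∩ circle(D,7.00): a=7.3109, h=5.2489
  candidates: C₊=(4.0795,4.9788) cross=62.683; C₋=(4.6727,-5.5022) cross=-62.683
  branch + wants cross > 0 → take C=(4.0795,4.9788) (cross=62.683)
ex = (C−B)/|BC| = (0.7781,0.6282); ey = (-0.6282,0.7781)
P = B + 1.26·ex + -3.21·ey = (0.0737,-2.3809)

0.07 -2.38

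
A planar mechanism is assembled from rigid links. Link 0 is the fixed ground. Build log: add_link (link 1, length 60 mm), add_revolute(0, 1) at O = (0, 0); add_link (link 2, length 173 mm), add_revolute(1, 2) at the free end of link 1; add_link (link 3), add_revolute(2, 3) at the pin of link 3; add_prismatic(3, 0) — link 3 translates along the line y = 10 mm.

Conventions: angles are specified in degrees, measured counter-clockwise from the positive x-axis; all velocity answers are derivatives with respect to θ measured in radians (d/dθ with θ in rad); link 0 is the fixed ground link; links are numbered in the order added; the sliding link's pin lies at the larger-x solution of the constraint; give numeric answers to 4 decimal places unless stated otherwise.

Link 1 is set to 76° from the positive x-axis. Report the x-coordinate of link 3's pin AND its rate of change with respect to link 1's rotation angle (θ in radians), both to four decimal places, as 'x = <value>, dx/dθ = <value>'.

geometry: r = 60 mm, L = 173 mm, e = 10 mm
crank pin P = (r cos θ, r sin θ) = (14.515314, 58.217744)
h = r sin θ − e = 58.217744 − 10 = 48.217744
x = r cos θ + √(L² − h²) = 14.515314 + 166.144663 = 180.659977
dx/dθ = −r sin θ − h·r cos θ/√(L² − h²) (θ in radians; h = 48.217744) = -62.430311

x = 180.6600, dx/dθ = -62.4303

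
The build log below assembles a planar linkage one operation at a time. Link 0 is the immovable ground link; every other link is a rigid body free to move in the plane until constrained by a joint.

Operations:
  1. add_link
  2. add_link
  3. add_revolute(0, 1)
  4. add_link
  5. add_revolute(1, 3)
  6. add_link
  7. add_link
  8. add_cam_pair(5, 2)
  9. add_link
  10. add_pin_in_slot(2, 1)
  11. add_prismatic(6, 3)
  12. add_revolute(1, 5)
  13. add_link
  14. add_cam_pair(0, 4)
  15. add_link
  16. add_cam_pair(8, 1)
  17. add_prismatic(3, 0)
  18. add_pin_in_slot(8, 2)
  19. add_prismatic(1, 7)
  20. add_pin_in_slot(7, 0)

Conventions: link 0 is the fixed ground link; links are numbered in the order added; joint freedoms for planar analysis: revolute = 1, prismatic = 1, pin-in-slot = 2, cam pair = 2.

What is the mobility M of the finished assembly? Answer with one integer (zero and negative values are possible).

L=1 J1=0 J2=0
add link → L=2 J1=0 J2=0
add link → L=3 J1=0 J2=0
R@0,1 dof=1 J1 → L=3 J1=1 J2=0
add link → L=4 J1=1 J2=0
R@1,3 dof=1 J1 → L=4 J1=2 J2=0
add link → L=5 J1=2 J2=0
add link → L=6 J1=2 J2=0
C@5,2 dof=2 J2 → L=6 J1=2 J2=1
add link → L=7 J1=2 J2=1
PS@2,1 dof=2 J2 → L=7 J1=2 J2=2
P@6,3 dof=1 J1 → L=7 J1=3 J2=2
R@1,5 dof=1 J1 → L=7 J1=4 J2=2
add link → L=8 J1=4 J2=2
C@0,4 dof=2 J2 → L=8 J1=4 J2=3
add link → L=9 J1=4 J2=3
C@8,1 dof=2 J2 → L=9 J1=4 J2=4
P@3,0 dof=1 J1 → L=9 J1=5 J2=4
PS@8,2 dof=2 J2 → L=9 J1=5 J2=5
P@1,7 dof=1 J1 → L=9 J1=6 J2=5
PS@7,0 dof=2 J2 → L=9 J1=6 J2=6
M=3(L−1)−2J1−J2=3·8−2·6−6=6

M = 6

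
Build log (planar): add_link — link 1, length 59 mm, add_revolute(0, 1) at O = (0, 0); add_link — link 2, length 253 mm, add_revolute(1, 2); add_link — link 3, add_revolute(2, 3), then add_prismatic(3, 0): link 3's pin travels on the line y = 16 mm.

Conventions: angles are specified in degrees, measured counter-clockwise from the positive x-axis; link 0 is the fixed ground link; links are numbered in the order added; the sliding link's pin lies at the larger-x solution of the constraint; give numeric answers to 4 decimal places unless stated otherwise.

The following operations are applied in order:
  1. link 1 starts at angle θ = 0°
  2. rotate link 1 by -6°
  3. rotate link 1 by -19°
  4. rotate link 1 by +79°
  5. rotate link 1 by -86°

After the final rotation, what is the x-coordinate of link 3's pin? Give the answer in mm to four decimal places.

geometry: r = 59 mm, L = 253 mm, e = 16 mm; θ starts at 0°
rotate link 1 by -6°: θ ← 0° -6° = -6°
rotate link 1 by -19°: θ ← -6° -19° = -25°
rotate link 1 by +79°: θ ← -25° +79° = 54°
rotate link 1 by -86°: θ ← 54° -86° = -32°
crank pin P = (r cos θ, r sin θ) = (50.034838, -31.265237)
h = r sin θ − e = -31.265237 − 16 = -47.265237
x = r cos θ + √(L² − h²) = 50.034838 + 248.545765 = 298.580603

298.5806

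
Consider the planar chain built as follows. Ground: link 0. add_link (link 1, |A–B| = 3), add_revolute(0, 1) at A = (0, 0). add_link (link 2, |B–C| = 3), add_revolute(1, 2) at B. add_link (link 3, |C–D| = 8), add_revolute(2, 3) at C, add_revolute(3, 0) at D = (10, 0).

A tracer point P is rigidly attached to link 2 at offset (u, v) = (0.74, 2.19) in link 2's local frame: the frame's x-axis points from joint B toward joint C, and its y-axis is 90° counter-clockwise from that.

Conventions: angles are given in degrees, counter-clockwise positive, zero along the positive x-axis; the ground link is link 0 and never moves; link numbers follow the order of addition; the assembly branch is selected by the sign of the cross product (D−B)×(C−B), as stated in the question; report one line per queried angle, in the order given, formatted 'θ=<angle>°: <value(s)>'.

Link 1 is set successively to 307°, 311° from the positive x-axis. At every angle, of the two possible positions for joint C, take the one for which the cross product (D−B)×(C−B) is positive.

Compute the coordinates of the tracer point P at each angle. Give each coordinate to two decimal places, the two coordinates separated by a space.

A=(0,0), D=(10.00,0)
θ=307°: B = A + 3.00·(cos307°, sin307°) = (1.8054, -2.3959)
θ=307°: |BD| = 8.5376
θ=307°: circle(B,3.00) ∩ circle(D,8.00): a=1.0478, h=2.8111
θ=307°:   candidates: C₊=(2.0223,0.5962) cross=24.000; C₋=(3.6000,-4.8000) cross=-24.000
θ=307°:   branch + wants cross > 0 → take C=(2.0223,0.5962) (cross=24.000)
θ=307°: ex = (C−B)/|BC| = (0.0723,0.9974); ey = (-0.9974,0.0723)
θ=307°: P = B + 0.74·ex + 2.19·ey = (-0.3253,-1.4996)
θ=311°: B = A + 3.00·(cos311°, sin311°) = (1.9682, -2.2641)
θ=311°: |BD| = 8.3448
θ=311°: circle(B,3.00) ∩ circle(D,8.00): a=0.8770, h=2.8690
θ=311°:   candidates: C₊=(2.0338,0.7352) cross=23.941; C₋=(3.5907,-4.7875) cross=-23.941
θ=311°:   branch + wants cross > 0 → take C=(2.0338,0.7352) (cross=23.941)
θ=311°: ex = (C−B)/|BC| = (0.0219,0.9998); ey = (-0.9998,0.0219)
θ=311°: P = B + 0.74·ex + 2.19·ey = (-0.2051,-1.4764)

θ=307°: -0.33 -1.50
θ=311°: -0.21 -1.48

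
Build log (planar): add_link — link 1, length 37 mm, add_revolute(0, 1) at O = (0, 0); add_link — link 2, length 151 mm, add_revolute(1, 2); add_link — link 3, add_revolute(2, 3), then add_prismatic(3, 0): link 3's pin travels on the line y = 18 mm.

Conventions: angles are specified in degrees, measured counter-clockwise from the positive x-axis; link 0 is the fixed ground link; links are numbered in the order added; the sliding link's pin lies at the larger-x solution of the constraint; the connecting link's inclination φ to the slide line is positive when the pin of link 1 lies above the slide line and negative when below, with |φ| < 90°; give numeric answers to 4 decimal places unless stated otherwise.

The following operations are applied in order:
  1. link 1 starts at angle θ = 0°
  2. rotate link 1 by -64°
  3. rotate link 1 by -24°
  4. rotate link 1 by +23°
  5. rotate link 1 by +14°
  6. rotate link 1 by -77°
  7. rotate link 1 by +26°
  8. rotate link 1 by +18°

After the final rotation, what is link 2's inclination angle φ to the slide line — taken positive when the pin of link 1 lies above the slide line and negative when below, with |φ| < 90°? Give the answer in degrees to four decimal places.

geometry: r = 37 mm, L = 151 mm, e = 18 mm; θ starts at 0°
rotate link 1 by -64°: θ ← 0° -64° = -64°
rotate link 1 by -24°: θ ← -64° -24° = -88°
rotate link 1 by +23°: θ ← -88° +23° = -65°
rotate link 1 by +14°: θ ← -65° +14° = -51°
rotate link 1 by -77°: θ ← -51° -77° = -128°
rotate link 1 by +26°: θ ← -128° +26° = -102°
rotate link 1 by +18°: θ ← -102° +18° = -84°
h = r sin θ − e = -36.797310 − 18 = -54.797310
sin φ = h / L = -54.797310 / 151 = -0.36289609
φ = arcsin(-0.36289609) = -21.278162°

-21.2782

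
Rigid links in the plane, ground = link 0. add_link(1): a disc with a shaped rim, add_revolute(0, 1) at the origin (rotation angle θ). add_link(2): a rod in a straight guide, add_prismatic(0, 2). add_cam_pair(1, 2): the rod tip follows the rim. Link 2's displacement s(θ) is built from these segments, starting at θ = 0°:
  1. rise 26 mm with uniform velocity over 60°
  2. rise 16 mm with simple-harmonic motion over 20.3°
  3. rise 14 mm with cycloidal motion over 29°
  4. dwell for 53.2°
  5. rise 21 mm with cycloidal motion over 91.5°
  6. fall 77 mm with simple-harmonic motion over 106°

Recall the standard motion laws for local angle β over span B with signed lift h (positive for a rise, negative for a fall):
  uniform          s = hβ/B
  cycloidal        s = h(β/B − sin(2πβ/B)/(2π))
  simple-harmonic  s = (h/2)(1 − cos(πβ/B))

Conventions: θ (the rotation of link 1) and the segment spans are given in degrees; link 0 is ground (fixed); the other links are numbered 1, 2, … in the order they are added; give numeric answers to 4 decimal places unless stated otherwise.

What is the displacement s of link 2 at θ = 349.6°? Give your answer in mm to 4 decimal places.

segment 1 (0° to 60°, uniform, h = 26) is passed completely: s = 0.0000 + (26) = 26.0000
segment 2 (60° to 80.3°, simple-harmonic, h = 16) is passed completely: s = 26.0000 + (16) = 42.0000
segment 3 (80.3° to 109.3°, cycloidal, h = 14) is passed completely: s = 42.0000 + (14) = 56.0000
segment 4 (109.3° to 162.5°, dwell): s unchanged at 56.0000
segment 5 (162.5° to 254°, cycloidal, h = 21) is passed completely: s = 56.0000 + (21) = 77.0000
θ = 349.6° falls in segment 6 (254° to 360°, simple-harmonic, h = -77): β = 349.6 − 254 = 95.6°, B = 106°; Δs = -77/2·(1 − cos(π·0.9019)) = -75.1856; s = 77.0000 − 75.1856 = 1.8144

1.8144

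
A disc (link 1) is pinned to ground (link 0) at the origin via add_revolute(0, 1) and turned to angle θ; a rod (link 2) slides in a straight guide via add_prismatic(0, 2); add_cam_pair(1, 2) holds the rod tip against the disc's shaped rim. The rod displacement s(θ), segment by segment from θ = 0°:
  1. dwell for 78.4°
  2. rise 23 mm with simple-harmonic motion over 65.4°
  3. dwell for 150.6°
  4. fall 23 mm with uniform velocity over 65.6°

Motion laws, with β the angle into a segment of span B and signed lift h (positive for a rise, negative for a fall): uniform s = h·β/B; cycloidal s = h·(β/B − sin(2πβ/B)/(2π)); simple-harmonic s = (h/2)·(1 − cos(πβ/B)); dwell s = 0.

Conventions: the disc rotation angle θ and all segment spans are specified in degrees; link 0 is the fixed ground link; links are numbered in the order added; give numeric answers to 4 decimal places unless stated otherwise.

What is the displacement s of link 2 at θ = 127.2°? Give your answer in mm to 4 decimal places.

segment 1 (0° to 78.4°, dwell): s unchanged at 0.0000
θ = 127.2° falls in segment 2 (78.4° to 143.8°, simple-harmonic, h = 23): β = 127.2 − 78.4 = 48.8°, B = 65.4°; Δs = 23/2·(1 − cos(π·0.7462)) = 19.5335; s = 0.0000 + 19.5335 = 19.5335

19.5335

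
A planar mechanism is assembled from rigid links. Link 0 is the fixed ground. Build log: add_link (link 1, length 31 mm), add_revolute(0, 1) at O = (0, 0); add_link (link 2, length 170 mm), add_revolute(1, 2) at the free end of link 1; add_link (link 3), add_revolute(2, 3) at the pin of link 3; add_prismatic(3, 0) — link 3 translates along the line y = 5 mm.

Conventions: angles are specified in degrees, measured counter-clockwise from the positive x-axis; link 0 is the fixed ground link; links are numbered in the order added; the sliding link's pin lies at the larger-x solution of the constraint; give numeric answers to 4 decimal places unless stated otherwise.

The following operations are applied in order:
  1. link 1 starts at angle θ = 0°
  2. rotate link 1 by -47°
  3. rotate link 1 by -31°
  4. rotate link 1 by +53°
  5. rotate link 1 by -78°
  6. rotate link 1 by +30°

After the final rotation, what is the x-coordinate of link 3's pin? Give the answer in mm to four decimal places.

geometry: r = 31 mm, L = 170 mm, e = 5 mm; θ starts at 0°
rotate link 1 by -47°: θ ← 0° -47° = -47°
rotate link 1 by -31°: θ ← -47° -31° = -78°
rotate link 1 by +53°: θ ← -78° +53° = -25°
rotate link 1 by -78°: θ ← -25° -78° = -103°
rotate link 1 by +30°: θ ← -103° +30° = -73°
crank pin P = (r cos θ, r sin θ) = (9.063523, -29.645447)
h = r sin θ − e = -29.645447 − 5 = -34.645447
x = r cos θ + √(L² − h²) = 9.063523 + 166.432247 = 175.495770

175.4958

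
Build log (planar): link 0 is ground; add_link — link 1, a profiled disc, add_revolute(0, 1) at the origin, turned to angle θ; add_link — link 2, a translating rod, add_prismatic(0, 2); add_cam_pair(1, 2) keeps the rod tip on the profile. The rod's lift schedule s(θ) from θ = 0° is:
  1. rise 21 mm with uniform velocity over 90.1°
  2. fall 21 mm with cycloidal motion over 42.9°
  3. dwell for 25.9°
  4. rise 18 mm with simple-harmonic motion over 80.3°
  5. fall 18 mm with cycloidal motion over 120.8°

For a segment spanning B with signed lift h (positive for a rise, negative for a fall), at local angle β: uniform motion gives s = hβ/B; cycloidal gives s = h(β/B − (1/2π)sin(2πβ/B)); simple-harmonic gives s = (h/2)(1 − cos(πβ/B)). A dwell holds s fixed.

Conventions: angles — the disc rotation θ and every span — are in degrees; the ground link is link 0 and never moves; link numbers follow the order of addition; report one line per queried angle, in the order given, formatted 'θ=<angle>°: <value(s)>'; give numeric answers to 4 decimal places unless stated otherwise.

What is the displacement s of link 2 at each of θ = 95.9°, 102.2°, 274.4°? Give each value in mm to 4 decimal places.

seg 1 [0°–90.1°] uniform, h=21: full span → s += 21 → s = 21.0000
seg 2 [90.1°–133°] cycloidal, h=-21: θ=95.9° here. β=5.8, B=42.9. -21·(0.1352 − sin(2π·0.1352)/(2π)) = -0.3293 → s = 20.6707
seg 2 [90.1°–133°] cycloidal, h=-21: θ=102.2° here. β=12.1, B=42.9. -21·(0.2821 − sin(2π·0.2821)/(2π)) = -2.6484 → s = 18.3516
seg 2 [90.1°–133°] cycloidal, h=-21: full span → s += -21 → s = 0.0000
seg 3 [133°–158.9°] dwell: s stays 0.0000
seg 4 [158.9°–239.2°] simple-harmonic, h=18: full span → s += 18 → s = 18.0000
seg 5 [239.2°–360°] cycloidal, h=-18: θ=274.4° here. β=35.2, B=120.8. -18·(0.2914 − sin(2π·0.2914)/(2π)) = -2.4766 → s = 15.5234

θ=95.9°: 20.6707
θ=102.2°: 18.3516
θ=274.4°: 15.5234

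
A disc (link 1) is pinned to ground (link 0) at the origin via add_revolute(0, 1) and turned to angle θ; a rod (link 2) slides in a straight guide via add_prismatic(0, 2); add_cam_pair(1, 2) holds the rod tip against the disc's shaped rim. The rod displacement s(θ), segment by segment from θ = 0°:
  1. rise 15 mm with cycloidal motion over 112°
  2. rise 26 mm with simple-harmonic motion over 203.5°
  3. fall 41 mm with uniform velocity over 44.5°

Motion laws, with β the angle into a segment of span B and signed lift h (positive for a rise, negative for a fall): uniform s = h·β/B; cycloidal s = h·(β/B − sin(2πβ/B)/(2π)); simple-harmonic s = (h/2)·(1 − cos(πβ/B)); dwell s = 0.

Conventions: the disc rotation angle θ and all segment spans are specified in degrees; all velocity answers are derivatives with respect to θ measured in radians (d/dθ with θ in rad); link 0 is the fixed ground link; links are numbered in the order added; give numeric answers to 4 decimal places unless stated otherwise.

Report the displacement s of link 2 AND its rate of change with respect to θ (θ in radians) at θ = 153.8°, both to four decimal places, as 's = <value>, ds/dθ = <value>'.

segment 1 (0° to 112°, cycloidal, h = 15) is passed completely: s = 0.0000 + (15) = 15.0000
θ = 153.8° falls in segment 2 (112° to 315.5°, simple-harmonic, h = 26): β = 153.8 − 112 = 41.8°, B = 203.5°; Δs = 26/2·(1 − cos(π·0.2054)) = 2.6140; s = 15.0000 + 2.6140 = 17.6140
velocity in seg [112°–315.5°] (simple-harmonic), θ in radians: β = 41.8° = 0.7295 rad, B = 203.5° = 3.5517 rad; ds/dθ = (πh/(2B)) sin(πβ/B) = (π·26/(2·3.5517)) sin(π·0.2054) = 6.915801 mm/rad

s = 17.6140, ds/dθ = 6.9158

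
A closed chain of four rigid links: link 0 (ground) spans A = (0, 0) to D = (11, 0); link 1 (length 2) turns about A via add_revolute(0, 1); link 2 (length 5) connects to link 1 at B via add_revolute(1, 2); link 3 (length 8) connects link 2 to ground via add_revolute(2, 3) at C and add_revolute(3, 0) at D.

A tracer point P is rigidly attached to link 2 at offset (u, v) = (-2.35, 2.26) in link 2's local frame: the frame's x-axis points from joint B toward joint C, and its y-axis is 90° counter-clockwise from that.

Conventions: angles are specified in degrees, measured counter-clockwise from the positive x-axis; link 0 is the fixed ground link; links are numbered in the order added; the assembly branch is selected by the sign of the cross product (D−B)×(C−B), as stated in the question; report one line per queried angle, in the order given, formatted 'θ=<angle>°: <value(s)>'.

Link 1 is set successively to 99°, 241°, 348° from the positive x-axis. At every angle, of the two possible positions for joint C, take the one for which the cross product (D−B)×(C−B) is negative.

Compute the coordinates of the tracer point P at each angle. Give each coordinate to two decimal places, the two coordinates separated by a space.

A=(0,0), D=(11.00,0)
θ=99°: B = A + 2.00·(cos99°, sin99°) = (-0.3129, 1.9754)
θ=99°: |BD| = 11.4840
θ=99°: circle(B,5.00) ∩ circle(D,8.00): a=4.0440, h=2.9404
θ=99°:   candidates: C₊=(4.1766,4.1763) cross=33.768; C₋=(3.1651,-1.6168) cross=-33.768
θ=99°:   branch - wants cross < 0 → take C=(3.1651,-1.6168) (cross=-33.768)
θ=99°: ex = (C−B)/|BC| = (0.6956,-0.7184); ey = (0.7184,0.6956)
θ=99°: P = B + -2.35·ex + 2.26·ey = (-0.3238,5.2357)
θ=241°: B = A + 2.00·(cos241°, sin241°) = (-0.9696, -1.7492)
θ=241°: |BD| = 12.0968
θ=241°: circle(B,5.00) ∩ circle(D,8.00): a=4.4364, h=2.3062
θ=241°:   candidates: C₊=(3.0866,1.1742) cross=27.898; C₋=(3.7536,-3.3897) cross=-27.898
θ=241°:   branch - wants cross < 0 → take C=(3.7536,-3.3897) (cross=-27.898)
θ=241°: ex = (C−B)/|BC| = (0.9446,-0.3281); ey = (0.3281,0.9446)
θ=241°: P = B + -2.35·ex + 2.26·ey = (-2.4481,1.1567)
θ=348°: B = A + 2.00·(cos348°, sin348°) = (1.9563, -0.4158)
θ=348°: |BD| = 9.0533
θ=348°: circle(B,5.00) ∩ circle(D,8.00): a=2.3727, h=4.4012
θ=348°:   candidates: C₊=(4.1244,4.0897) cross=39.845; C₋=(4.5286,-4.7034) cross=-39.845
θ=348°:   branch - wants cross < 0 → take C=(4.5286,-4.7034) (cross=-39.845)
θ=348°: ex = (C−B)/|BC| = (0.5145,-0.8575); ey = (0.8575,0.5145)
θ=348°: P = B + -2.35·ex + 2.26·ey = (2.6853,2.7620)

θ=99°: -0.32 5.24
θ=241°: -2.45 1.16
θ=348°: 2.69 2.76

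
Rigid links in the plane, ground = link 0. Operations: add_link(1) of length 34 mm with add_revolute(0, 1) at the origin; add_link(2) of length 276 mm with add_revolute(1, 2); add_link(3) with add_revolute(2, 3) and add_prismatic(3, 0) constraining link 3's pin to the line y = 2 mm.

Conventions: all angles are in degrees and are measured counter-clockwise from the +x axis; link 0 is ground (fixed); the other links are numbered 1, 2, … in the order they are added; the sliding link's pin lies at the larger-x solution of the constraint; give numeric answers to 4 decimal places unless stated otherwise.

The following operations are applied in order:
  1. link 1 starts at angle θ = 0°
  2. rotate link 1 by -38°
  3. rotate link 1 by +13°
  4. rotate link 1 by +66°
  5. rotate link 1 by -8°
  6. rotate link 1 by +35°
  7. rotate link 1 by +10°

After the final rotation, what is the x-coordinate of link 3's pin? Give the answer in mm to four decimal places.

geometry: r = 34 mm, L = 276 mm, e = 2 mm; θ starts at 0°
rotate link 1 by -38°: θ ← 0° -38° = -38°
rotate link 1 by +13°: θ ← -38° +13° = -25°
rotate link 1 by +66°: θ ← -25° +66° = 41°
rotate link 1 by -8°: θ ← 41° -8° = 33°
rotate link 1 by +35°: θ ← 33° +35° = 68°
rotate link 1 by +10°: θ ← 68° +10° = 78°
crank pin P = (r cos θ, r sin θ) = (7.068997, 33.257018)
h = r sin θ − e = 33.257018 − 2 = 31.257018
x = r cos θ + √(L² − h²) = 7.068997 + 274.224359 = 281.293356

281.2934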